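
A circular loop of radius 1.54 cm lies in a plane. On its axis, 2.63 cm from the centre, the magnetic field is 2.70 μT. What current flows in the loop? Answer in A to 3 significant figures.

I ≈ 0.513 A

On the axis of a loop, B = μ₀IR²/[2(R²+z²)^(3/2)], so I = 2B(R²+z²)^(3/2)/(μ₀R²).
R² + z² = 0.0002372 + 0.0006917 = 0.0009289 m²; raised to 3/2 gives 2.83×10⁻⁵ m³.
I = 2 × 2.70×10⁻⁶ × 2.83×10⁻⁵ / (1.26×10⁻⁶ × 0.0002372) = 0.513 A.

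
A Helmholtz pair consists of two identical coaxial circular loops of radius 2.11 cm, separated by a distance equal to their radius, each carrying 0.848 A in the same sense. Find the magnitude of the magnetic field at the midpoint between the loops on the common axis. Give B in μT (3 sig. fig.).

Each loop contributes B = μ₀IR²/[2(R²+z²)^(3/2)] on the axis, with z measured from that loop.
Loop 1 (z = 0.01055 m): B₁ = 1.81×10⁻⁵ T. Loop 2 (z = 0.01055 m): B₂ = 1.81×10⁻⁵ T.
The fields add: B = B₁ + B₂ = 3.61×10⁻⁵ T.

B ≈ 36.1 μT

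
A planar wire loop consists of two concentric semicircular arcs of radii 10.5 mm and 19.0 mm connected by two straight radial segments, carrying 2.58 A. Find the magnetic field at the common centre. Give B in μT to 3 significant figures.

The radial connectors point toward the centre, so dl × r̂ = 0 and they contribute nothing.
Each semicircle gives μ₀I/(4R): inner arc 7.72×10⁻⁵ T, outer arc 4.27×10⁻⁵ T.
The two arcs carry current in opposite angular senses, so their fields oppose: B = |7.72×10⁻⁵ − 4.27×10⁻⁵| = 3.45×10⁻⁵ T.

B ≈ 34.5 μT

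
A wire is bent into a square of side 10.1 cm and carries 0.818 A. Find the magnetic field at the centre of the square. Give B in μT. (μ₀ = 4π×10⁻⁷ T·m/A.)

B ≈ 9.16 μT

Each side is a finite straight segment at perpendicular distance d = a/(2 tan(π/4)) = 0.0505 m from the centre, with end-angles ±π/4.
One side contributes B₁ = (μ₀I/4πd)·2 sin(π/4) = 2.29×10⁻⁶ T.
All 4 sides add in the same direction: B = 4 × 2.29×10⁻⁶ = 9.16×10⁻⁶ T.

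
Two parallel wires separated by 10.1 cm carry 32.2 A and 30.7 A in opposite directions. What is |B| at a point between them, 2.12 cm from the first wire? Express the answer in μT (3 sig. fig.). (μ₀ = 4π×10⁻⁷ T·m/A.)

B ≈ 381 μT

Each long wire gives B = μ₀I/(2πd). Distances are d₁ = 0.0212 m and d₂ = 0.0798 m.
B₁ = 3.04×10⁻⁴ T, B₂ = 7.69×10⁻⁵ T.
Between antiparallel currents both contributions point the same way, so they add. B = B₁ + B₂ = 3.04×10⁻⁴ + 7.69×10⁻⁵ = 3.81×10⁻⁴ T.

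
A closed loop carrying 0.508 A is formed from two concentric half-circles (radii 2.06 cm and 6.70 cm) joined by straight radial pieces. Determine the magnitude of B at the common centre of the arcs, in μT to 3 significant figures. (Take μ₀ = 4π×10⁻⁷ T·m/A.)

The radial connectors point toward the centre, so dl × r̂ = 0 and they contribute nothing.
Each semicircle gives μ₀I/(4R): inner arc 7.75×10⁻⁶ T, outer arc 2.38×10⁻⁶ T.
The two arcs carry current in opposite angular senses, so their fields oppose: B = |7.75×10⁻⁶ − 2.38×10⁻⁶| = 5.37×10⁻⁶ T.

B ≈ 5.37 μT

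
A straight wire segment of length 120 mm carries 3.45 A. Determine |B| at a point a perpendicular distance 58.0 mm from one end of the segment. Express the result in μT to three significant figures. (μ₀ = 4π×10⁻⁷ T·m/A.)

For a finite straight segment, B = (μ₀I/4πd)(sinθ₁ + sinθ₂), where θ₁, θ₂ are the angles from the perpendicular to each end.
The perpendicular foot is at one end, so the two end-offsets along the wire are 0 and L = 0.12 m.
sinθ₁ = 0/√(0²+0.058²) = 0.0000; sinθ₂ = 0.12/√(0.12²+0.058²) = 0.9003.
B = (4π×10⁻⁷ × 3.45) / (4π × 0.058) × (0.0000 + 0.9003) = 5.36×10⁻⁶ T.

B ≈ 5.36 μT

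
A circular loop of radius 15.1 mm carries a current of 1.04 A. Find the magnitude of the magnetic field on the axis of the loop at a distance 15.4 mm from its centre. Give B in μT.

On the axis of a circular loop, B = μ₀IR² / [2(R²+z²)^(3/2)].
R² + z² = (0.0151)² + (0.0154)² = 0.0004652 m², and (R²+z²)^(3/2) = 1.00×10⁻⁵ m³.
B = (4π×10⁻⁷ × 1.04 × 0.000228) / (2 × 1.00×10⁻⁵) = 1.49×10⁻⁵ T.

B ≈ 14.9 μT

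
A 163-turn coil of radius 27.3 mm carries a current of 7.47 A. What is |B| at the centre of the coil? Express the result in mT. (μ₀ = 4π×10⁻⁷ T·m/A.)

B ≈ 28.0 mT

For an N-turn flat coil, B = Nμ₀I/(2R) with R = 0.0273 m.
B = 163 × 1.72×10⁻⁴ T = 2.80×10⁻² T.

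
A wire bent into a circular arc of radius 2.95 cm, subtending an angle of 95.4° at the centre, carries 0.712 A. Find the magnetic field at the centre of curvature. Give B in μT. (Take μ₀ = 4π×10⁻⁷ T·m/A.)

B ≈ 4.02 μT

The Biot–Savart field of a circular arc at its centre is B = μ₀Iφ/(4πR), with φ = 1.665 rad.
B = (4π×10⁻⁷ × 0.712 × 1.665) / (4π × 0.0295) = 4.02×10⁻⁶ T.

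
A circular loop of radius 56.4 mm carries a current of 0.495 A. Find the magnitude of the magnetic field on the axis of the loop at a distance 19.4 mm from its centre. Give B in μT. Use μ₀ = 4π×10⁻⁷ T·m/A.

B ≈ 4.66 μT

On the axis of a circular loop, B = μ₀IR² / [2(R²+z²)^(3/2)].
R² + z² = (0.0564)² + (0.0194)² = 0.003557 m², and (R²+z²)^(3/2) = 2.12×10⁻⁴ m³.
B = (4π×10⁻⁷ × 0.495 × 0.003181) / (2 × 2.12×10⁻⁴) = 4.66×10⁻⁶ T.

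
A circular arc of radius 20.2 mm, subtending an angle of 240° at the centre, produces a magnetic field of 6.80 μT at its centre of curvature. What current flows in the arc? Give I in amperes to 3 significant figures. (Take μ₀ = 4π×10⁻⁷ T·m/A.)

I ≈ 0.328 A

For a circular arc, B = μ₀Iφ/(4πR) with φ in radians; here φ = 4.189 rad.
So I = 4πRB/(μ₀φ) = 4π × 0.0202 × 6.80×10⁻⁶ / (4π×10⁻⁷ × 4.189) = 0.328 A.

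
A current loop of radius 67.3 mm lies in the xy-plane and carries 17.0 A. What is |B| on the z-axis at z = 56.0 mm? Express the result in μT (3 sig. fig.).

On the axis of a circular loop, B = μ₀IR² / [2(R²+z²)^(3/2)].
R² + z² = (0.0673)² + (0.056)² = 0.007665 m², and (R²+z²)^(3/2) = 6.71×10⁻⁴ m³.
B = (4π×10⁻⁷ × 17.0 × 0.004529) / (2 × 6.71×10⁻⁴) = 7.21×10⁻⁵ T.

B ≈ 72.1 μT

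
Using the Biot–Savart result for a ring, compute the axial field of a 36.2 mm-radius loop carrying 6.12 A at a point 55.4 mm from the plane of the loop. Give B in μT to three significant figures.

On the axis of a circular loop, B = μ₀IR² / [2(R²+z²)^(3/2)].
R² + z² = (0.0362)² + (0.0554)² = 0.00438 m², and (R²+z²)^(3/2) = 2.90×10⁻⁴ m³.
B = (4π×10⁻⁷ × 6.12 × 0.00131) / (2 × 2.90×10⁻⁴) = 1.74×10⁻⁵ T.

B ≈ 17.4 μT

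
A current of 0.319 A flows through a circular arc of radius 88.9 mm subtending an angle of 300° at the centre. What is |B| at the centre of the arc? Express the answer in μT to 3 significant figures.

The Biot–Savart field of a circular arc at its centre is B = μ₀Iφ/(4πR), with φ = 5.236 rad.
B = (4π×10⁻⁷ × 0.319 × 5.236) / (4π × 0.0889) = 1.88×10⁻⁶ T.

B ≈ 1.88 μT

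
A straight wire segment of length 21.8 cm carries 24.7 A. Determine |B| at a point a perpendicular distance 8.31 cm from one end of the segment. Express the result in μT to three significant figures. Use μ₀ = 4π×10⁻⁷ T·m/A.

B ≈ 27.8 μT

For a finite straight segment, B = (μ₀I/4πd)(sinθ₁ + sinθ₂), where θ₁, θ₂ are the angles from the perpendicular to each end.
The perpendicular foot is at one end, so the two end-offsets along the wire are 0 and L = 0.218 m.
sinθ₁ = 0/√(0²+0.0831²) = 0.0000; sinθ₂ = 0.218/√(0.218²+0.0831²) = 0.9344.
B = (4π×10⁻⁷ × 24.7) / (4π × 0.0831) × (0.0000 + 0.9344) = 2.78×10⁻⁵ T.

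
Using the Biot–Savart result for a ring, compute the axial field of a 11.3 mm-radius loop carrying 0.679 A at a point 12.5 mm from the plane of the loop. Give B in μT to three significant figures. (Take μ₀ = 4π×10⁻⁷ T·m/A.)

B ≈ 11.4 μT

On the axis of a circular loop, B = μ₀IR² / [2(R²+z²)^(3/2)].
R² + z² = (0.0113)² + (0.0125)² = 0.0002839 m², and (R²+z²)^(3/2) = 4.78×10⁻⁶ m³.
B = (4π×10⁻⁷ × 0.679 × 0.0001277) / (2 × 4.78×10⁻⁶) = 1.14×10⁻⁵ T.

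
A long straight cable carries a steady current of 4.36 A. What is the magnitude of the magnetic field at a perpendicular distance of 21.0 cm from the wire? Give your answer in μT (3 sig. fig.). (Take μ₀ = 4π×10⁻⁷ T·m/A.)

For an infinitely long straight wire, B = μ₀I/(2πd).
B = (4π×10⁻⁷ × 4.36) / (2π × 0.21) = 4.15×10⁻⁶ T.

B ≈ 4.15 μT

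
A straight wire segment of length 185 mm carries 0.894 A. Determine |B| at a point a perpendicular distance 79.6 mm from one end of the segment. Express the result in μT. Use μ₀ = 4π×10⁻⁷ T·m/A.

B ≈ 1.03 μT

For a finite straight segment, B = (μ₀I/4πd)(sinθ₁ + sinθ₂), where θ₁, θ₂ are the angles from the perpendicular to each end.
The perpendicular foot is at one end, so the two end-offsets along the wire are 0 and L = 0.185 m.
sinθ₁ = 0/√(0²+0.0796²) = 0.0000; sinθ₂ = 0.185/√(0.185²+0.0796²) = 0.9186.
B = (4π×10⁻⁷ × 0.894) / (4π × 0.0796) × (0.0000 + 0.9186) = 1.03×10⁻⁶ T.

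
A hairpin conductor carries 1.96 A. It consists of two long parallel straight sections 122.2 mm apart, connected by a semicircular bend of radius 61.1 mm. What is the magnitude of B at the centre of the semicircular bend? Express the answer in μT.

B ≈ 16.5 μT

The semicircular arc contributes B_arc = μ₀I·π/(4πR) = μ₀I/(4R) = 1.01×10⁻⁵ T.
Each semi-infinite lead is at perpendicular distance R = 0.0611 m from the centre, with the perpendicular foot at its near end, so it contributes μ₀I/(4πR); both point the same way, together 6.42×10⁻⁶ T.
Arc and leads all point the same direction: B = 1.01×10⁻⁵ + 6.42×10⁻⁶ = 1.65×10⁻⁵ T.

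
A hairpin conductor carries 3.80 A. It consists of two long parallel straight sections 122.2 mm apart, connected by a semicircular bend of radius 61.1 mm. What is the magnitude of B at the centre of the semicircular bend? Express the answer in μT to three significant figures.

The semicircular arc contributes B_arc = μ₀I·π/(4πR) = μ₀I/(4R) = 1.95×10⁻⁵ T.
Each semi-infinite lead is at perpendicular distance R = 0.0611 m from the centre, with the perpendicular foot at its near end, so it contributes μ₀I/(4πR); both point the same way, together 1.24×10⁻⁵ T.
Arc and leads all point the same direction: B = 1.95×10⁻⁵ + 1.24×10⁻⁵ = 3.20×10⁻⁵ T.

B ≈ 32.0 μT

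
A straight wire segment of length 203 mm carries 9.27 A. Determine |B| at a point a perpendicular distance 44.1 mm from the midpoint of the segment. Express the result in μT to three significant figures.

For a finite straight segment, B = (μ₀I/4πd)(sinθ₁ + sinθ₂), where θ₁, θ₂ are the angles from the perpendicular to each end.
The perpendicular from the point meets the wire at its midpoint, so each end is L/2 = 0.1015 m away along the wire.
sinθ₁ = 0.1015/√(0.1015²+0.0441²) = 0.9172; sinθ₂ = 0.1015/√(0.1015²+0.0441²) = 0.9172.
B = (4π×10⁻⁷ × 9.27) / (4π × 0.0441) × (0.9172 + 0.9172) = 3.86×10⁻⁵ T.

B ≈ 38.6 μT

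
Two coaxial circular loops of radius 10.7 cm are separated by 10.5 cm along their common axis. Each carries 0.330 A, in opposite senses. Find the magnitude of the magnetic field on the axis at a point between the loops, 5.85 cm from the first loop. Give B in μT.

B ≈ 0.186 μT

Each loop contributes B = μ₀IR²/[2(R²+z²)^(3/2)] on the axis, with z measured from that loop.
Loop 1 (z = 0.0585 m): B₁ = 1.31×10⁻⁶ T. Loop 2 (z = 0.0465 m): B₂ = 1.49×10⁻⁶ T.
The fields oppose: B = |B₁ − B₂| = 1.86×10⁻⁷ T.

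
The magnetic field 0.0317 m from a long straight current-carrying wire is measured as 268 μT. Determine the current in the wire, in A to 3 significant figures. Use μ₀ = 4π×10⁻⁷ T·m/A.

I ≈ 42.5 A

For a long straight wire B = μ₀I/(2πd), so I = 2πdB/μ₀.
I = 2π × 0.0317 × 2.68×10⁻⁴ / (4π×10⁻⁷) = 42.5 A.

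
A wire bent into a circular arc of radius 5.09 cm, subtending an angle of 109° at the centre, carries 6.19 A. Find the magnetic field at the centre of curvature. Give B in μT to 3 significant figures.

The Biot–Savart field of a circular arc at its centre is B = μ₀Iφ/(4πR), with φ = 1.902 rad.
B = (4π×10⁻⁷ × 6.19 × 1.902) / (4π × 0.0509) = 2.31×10⁻⁵ T.

B ≈ 23.1 μT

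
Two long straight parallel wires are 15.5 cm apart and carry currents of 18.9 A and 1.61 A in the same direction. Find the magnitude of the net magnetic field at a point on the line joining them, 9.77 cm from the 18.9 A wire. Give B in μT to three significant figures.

B ≈ 33.1 μT

Each long wire gives B = μ₀I/(2πd). Distances are d₁ = 0.0977 m and d₂ = 0.0573 m.
B₁ = 3.87×10⁻⁵ T, B₂ = 5.62×10⁻⁶ T.
Between parallel currents the two contributions point in opposite directions, so they subtract. B = |B₁ − B₂| = |3.87×10⁻⁵ − 5.62×10⁻⁶| = 3.31×10⁻⁵ T.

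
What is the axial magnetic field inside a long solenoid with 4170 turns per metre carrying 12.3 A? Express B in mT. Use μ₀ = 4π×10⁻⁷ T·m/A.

B ≈ 64.5 mT

Inside a long solenoid, B = μ₀nI with n = 4170 turns/m.
B = 4π×10⁻⁷ × 4170 × 12.3 = 6.45×10⁻² T.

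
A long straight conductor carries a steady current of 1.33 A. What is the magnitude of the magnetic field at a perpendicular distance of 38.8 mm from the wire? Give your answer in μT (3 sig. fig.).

For an infinitely long straight wire, B = μ₀I/(2πd).
B = (4π×10⁻⁷ × 1.33) / (2π × 0.0388) = 6.86×10⁻⁶ T.

B ≈ 6.86 μT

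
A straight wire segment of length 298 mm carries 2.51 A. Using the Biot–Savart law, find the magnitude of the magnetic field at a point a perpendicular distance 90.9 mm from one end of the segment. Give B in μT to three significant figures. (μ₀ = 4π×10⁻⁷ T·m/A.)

For a finite straight segment, B = (μ₀I/4πd)(sinθ₁ + sinθ₂), where θ₁, θ₂ are the angles from the perpendicular to each end.
The perpendicular foot is at one end, so the two end-offsets along the wire are 0 and L = 0.298 m.
sinθ₁ = 0/√(0²+0.0909²) = 0.0000; sinθ₂ = 0.298/√(0.298²+0.0909²) = 0.9565.
B = (4π×10⁻⁷ × 2.51) / (4π × 0.0909) × (0.0000 + 0.9565) = 2.64×10⁻⁶ T.

B ≈ 2.64 μT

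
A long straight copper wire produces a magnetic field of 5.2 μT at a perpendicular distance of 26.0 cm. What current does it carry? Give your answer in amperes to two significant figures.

For a long straight wire B = μ₀I/(2πd), so I = 2πdB/μ₀.
I = 2π × 0.26 × 5.20×10⁻⁶ / (4π×10⁻⁷) = 6.76 A.

I ≈ 6.8 A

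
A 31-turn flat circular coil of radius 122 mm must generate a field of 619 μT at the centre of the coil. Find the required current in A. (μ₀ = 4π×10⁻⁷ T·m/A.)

I ≈ 3.88 A

For an N-turn coil, B = Nμ₀I/(2R) with R = 0.122 m, so I = 2RB/(Nμ₀) = 2 × 0.122 × 6.19×10⁻⁴ / (31 × 4π×10⁻⁷) = 3.88 A.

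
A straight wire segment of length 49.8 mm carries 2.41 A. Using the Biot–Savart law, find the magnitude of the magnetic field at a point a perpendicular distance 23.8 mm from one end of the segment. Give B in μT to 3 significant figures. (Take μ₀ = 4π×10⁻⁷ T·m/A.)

B ≈ 9.14 μT

For a finite straight segment, B = (μ₀I/4πd)(sinθ₁ + sinθ₂), where θ₁, θ₂ are the angles from the perpendicular to each end.
The perpendicular foot is at one end, so the two end-offsets along the wire are 0 and L = 0.0498 m.
sinθ₁ = 0/√(0²+0.0238²) = 0.0000; sinθ₂ = 0.0498/√(0.0498²+0.0238²) = 0.9023.
B = (4π×10⁻⁷ × 2.41) / (4π × 0.0238) × (0.0000 + 0.9023) = 9.14×10⁻⁶ T.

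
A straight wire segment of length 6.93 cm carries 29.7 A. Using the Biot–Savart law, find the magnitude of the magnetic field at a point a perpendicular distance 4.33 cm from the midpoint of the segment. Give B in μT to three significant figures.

B ≈ 85.7 μT

For a finite straight segment, B = (μ₀I/4πd)(sinθ₁ + sinθ₂), where θ₁, θ₂ are the angles from the perpendicular to each end.
The perpendicular from the point meets the wire at its midpoint, so each end is L/2 = 0.03465 m away along the wire.
sinθ₁ = 0.03465/√(0.03465²+0.0433²) = 0.6248; sinθ₂ = 0.03465/√(0.03465²+0.0433²) = 0.6248.
B = (4π×10⁻⁷ × 29.7) / (4π × 0.0433) × (0.6248 + 0.6248) = 8.57×10⁻⁵ T.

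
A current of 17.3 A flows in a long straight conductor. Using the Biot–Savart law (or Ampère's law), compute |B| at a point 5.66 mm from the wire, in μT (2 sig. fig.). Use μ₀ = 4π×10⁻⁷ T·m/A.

B ≈ 610 μT

For an infinitely long straight wire, B = μ₀I/(2πd).
B = (4π×10⁻⁷ × 17.3) / (2π × 0.00566) = 6.11×10⁻⁴ T.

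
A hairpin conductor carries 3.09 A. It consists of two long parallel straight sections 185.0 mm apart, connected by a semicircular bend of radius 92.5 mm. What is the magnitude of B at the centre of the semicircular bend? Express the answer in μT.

B ≈ 17.2 μT

The semicircular arc contributes B_arc = μ₀I·π/(4πR) = μ₀I/(4R) = 1.05×10⁻⁵ T.
Each semi-infinite lead is at perpendicular distance R = 0.0925 m from the centre, with the perpendicular foot at its near end, so it contributes μ₀I/(4πR); both point the same way, together 6.68×10⁻⁶ T.
Arc and leads all point the same direction: B = 1.05×10⁻⁵ + 6.68×10⁻⁶ = 1.72×10⁻⁵ T.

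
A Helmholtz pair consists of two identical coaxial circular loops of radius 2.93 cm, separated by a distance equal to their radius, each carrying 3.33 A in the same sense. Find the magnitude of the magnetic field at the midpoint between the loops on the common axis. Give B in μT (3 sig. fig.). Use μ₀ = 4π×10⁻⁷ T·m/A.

Each loop contributes B = μ₀IR²/[2(R²+z²)^(3/2)] on the axis, with z measured from that loop.
Loop 1 (z = 0.01465 m): B₁ = 5.11×10⁻⁵ T. Loop 2 (z = 0.01465 m): B₂ = 5.11×10⁻⁵ T.
The fields add: B = B₁ + B₂ = 1.02×10⁻⁴ T.

B ≈ 102 μT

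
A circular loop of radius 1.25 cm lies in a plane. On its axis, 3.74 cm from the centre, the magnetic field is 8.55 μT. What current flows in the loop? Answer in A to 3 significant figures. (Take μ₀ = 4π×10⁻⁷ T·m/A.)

On the axis of a loop, B = μ₀IR²/[2(R²+z²)^(3/2)], so I = 2B(R²+z²)^(3/2)/(μ₀R²).
R² + z² = 0.0001563 + 0.001399 = 0.001555 m²; raised to 3/2 gives 6.13×10⁻⁵ m³.
I = 2 × 8.55×10⁻⁶ × 6.13×10⁻⁵ / (1.26×10⁻⁶ × 0.0001563) = 5.34 A.

I ≈ 5.34 A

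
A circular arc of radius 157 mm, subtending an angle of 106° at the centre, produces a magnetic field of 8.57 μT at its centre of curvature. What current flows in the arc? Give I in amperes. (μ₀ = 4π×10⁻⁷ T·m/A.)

For a circular arc, B = μ₀Iφ/(4πR) with φ in radians; here φ = 1.85 rad.
So I = 4πRB/(μ₀φ) = 4π × 0.157 × 8.57×10⁻⁶ / (4π×10⁻⁷ × 1.85) = 7.27 A.

I ≈ 7.27 A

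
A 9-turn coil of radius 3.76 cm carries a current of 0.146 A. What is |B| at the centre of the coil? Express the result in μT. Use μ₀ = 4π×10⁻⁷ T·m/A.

B ≈ 22.0 μT

For an N-turn flat coil, B = Nμ₀I/(2R) with R = 0.0376 m.
B = 9 × 2.44×10⁻⁶ T = 2.20×10⁻⁵ T.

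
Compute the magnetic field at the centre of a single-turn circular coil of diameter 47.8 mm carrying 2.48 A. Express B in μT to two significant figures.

B ≈ 65 μT

At the centre of a circular loop the Biot–Savart law gives B = μ₀I/(2R) (so R = 0.0239 m).
B = (4π×10⁻⁷ × 2.48) / (2 × 0.0239) = 6.52×10⁻⁵ T.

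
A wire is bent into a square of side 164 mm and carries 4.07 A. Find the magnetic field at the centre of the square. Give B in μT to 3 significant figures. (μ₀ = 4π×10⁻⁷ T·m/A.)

B ≈ 28.1 μT

Each side is a finite straight segment at perpendicular distance d = a/(2 tan(π/4)) = 0.082 m from the centre, with end-angles ±π/4.
One side contributes B₁ = (μ₀I/4πd)·2 sin(π/4) = 7.02×10⁻⁶ T.
All 4 sides add in the same direction: B = 4 × 7.02×10⁻⁶ = 2.81×10⁻⁵ T.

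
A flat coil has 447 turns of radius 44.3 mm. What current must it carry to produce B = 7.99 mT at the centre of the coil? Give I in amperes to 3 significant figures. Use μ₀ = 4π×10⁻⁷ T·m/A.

For an N-turn coil, B = Nμ₀I/(2R) with R = 0.0443 m, so I = 2RB/(Nμ₀) = 2 × 0.0443 × 7.99×10⁻³ / (447 × 4π×10⁻⁷) = 1.26 A.

I ≈ 1.26 A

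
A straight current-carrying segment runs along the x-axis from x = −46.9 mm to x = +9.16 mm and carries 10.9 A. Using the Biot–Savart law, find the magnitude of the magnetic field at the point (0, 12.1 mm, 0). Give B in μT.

For a finite straight segment, B = (μ₀I/4πd)(sinθ₁ + sinθ₂), where θ₁, θ₂ are the angles from the perpendicular to each end.
The perpendicular distance is d = 0.0121 m; the end-offsets along the wire are a = 0.0469 m and b = 0.00916 m.
sinθ₁ = 0.0469/√(0.0469²+0.0121²) = 0.9683; sinθ₂ = 0.00916/√(0.00916²+0.0121²) = 0.6036.
B = (4π×10⁻⁷ × 10.9) / (4π × 0.0121) × (0.9683 + 0.6036) = 1.42×10⁻⁴ T.

B ≈ 142 μT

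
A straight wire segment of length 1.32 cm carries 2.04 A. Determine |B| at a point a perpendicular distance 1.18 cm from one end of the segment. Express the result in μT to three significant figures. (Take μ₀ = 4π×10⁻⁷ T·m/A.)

B ≈ 12.9 μT

For a finite straight segment, B = (μ₀I/4πd)(sinθ₁ + sinθ₂), where θ₁, θ₂ are the angles from the perpendicular to each end.
The perpendicular foot is at one end, so the two end-offsets along the wire are 0 and L = 0.0132 m.
sinθ₁ = 0/√(0²+0.0118²) = 0.0000; sinθ₂ = 0.0132/√(0.0132²+0.0118²) = 0.7455.
B = (4π×10⁻⁷ × 2.04) / (4π × 0.0118) × (0.0000 + 0.7455) = 1.29×10⁻⁵ T.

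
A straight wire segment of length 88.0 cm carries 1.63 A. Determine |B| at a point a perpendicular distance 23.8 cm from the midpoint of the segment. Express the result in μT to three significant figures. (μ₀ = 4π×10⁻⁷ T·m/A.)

B ≈ 1.20 μT

For a finite straight segment, B = (μ₀I/4πd)(sinθ₁ + sinθ₂), where θ₁, θ₂ are the angles from the perpendicular to each end.
The perpendicular from the point meets the wire at its midpoint, so each end is L/2 = 0.44 m away along the wire.
sinθ₁ = 0.44/√(0.44²+0.238²) = 0.8796; sinθ₂ = 0.44/√(0.44²+0.238²) = 0.8796.
B = (4π×10⁻⁷ × 1.63) / (4π × 0.238) × (0.8796 + 0.8796) = 1.20×10⁻⁶ T.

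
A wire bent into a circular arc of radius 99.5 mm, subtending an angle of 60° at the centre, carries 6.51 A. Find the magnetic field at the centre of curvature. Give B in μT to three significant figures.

B ≈ 6.85 μT

The Biot–Savart field of a circular arc at its centre is B = μ₀Iφ/(4πR), with φ = 1.047 rad.
B = (4π×10⁻⁷ × 6.51 × 1.047) / (4π × 0.0995) = 6.85×10⁻⁶ T.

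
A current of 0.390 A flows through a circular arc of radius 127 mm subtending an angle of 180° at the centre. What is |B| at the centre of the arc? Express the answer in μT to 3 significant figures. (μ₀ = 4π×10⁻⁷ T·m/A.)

The Biot–Savart field of a circular arc at its centre is B = μ₀Iφ/(4πR), with φ = 3.142 rad.
B = (4π×10⁻⁷ × 0.390 × 3.142) / (4π × 0.127) = 9.65×10⁻⁷ T.

B ≈ 0.965 μT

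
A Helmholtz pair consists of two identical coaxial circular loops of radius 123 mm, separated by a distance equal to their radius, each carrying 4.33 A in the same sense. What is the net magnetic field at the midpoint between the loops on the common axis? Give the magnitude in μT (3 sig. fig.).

B ≈ 31.7 μT

Each loop contributes B = μ₀IR²/[2(R²+z²)^(3/2)] on the axis, with z measured from that loop.
Loop 1 (z = 0.0615 m): B₁ = 1.58×10⁻⁵ T. Loop 2 (z = 0.0615 m): B₂ = 1.58×10⁻⁵ T.
The fields add: B = B₁ + B₂ = 3.17×10⁻⁵ T.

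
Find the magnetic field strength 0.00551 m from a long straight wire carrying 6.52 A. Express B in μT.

For an infinitely long straight wire, B = μ₀I/(2πd).
B = (4π×10⁻⁷ × 6.52) / (2π × 0.00551) = 2.37×10⁻⁴ T.

B ≈ 237 μT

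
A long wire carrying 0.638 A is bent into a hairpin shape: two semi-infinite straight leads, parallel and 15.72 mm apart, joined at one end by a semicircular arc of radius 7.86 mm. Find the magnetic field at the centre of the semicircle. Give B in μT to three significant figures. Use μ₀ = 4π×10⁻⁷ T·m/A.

The semicircular arc contributes B_arc = μ₀I·π/(4πR) = μ₀I/(4R) = 2.55×10⁻⁵ T.
Each semi-infinite lead is at perpendicular distance R = 0.00786 m from the centre, with the perpendicular foot at its near end, so it contributes μ₀I/(4πR); both point the same way, together 1.62×10⁻⁵ T.
Arc and leads all point the same direction: B = 2.55×10⁻⁵ + 1.62×10⁻⁵ = 4.17×10⁻⁵ T.

B ≈ 41.7 μT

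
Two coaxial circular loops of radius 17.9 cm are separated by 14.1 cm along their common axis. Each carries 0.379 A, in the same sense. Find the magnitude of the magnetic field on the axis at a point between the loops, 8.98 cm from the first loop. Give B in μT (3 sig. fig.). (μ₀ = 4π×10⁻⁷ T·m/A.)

Each loop contributes B = μ₀IR²/[2(R²+z²)^(3/2)] on the axis, with z measured from that loop.
Loop 1 (z = 0.0898 m): B₁ = 9.50×10⁻⁷ T. Loop 2 (z = 0.0512 m): B₂ = 1.18×10⁻⁶ T.
The fields add: B = B₁ + B₂ = 2.13×10⁻⁶ T.

B ≈ 2.13 μT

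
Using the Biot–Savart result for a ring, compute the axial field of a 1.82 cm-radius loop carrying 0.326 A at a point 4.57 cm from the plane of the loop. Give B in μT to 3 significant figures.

On the axis of a circular loop, B = μ₀IR² / [2(R²+z²)^(3/2)].
R² + z² = (0.0182)² + (0.0457)² = 0.00242 m², and (R²+z²)^(3/2) = 1.19×10⁻⁴ m³.
B = (4π×10⁻⁷ × 0.326 × 0.0003312) / (2 × 1.19×10⁻⁴) = 5.70×10⁻⁷ T.

B ≈ 0.570 μT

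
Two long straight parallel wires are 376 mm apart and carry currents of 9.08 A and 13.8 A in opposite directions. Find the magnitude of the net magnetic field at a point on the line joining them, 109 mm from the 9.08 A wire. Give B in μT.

B ≈ 27.0 μT

Each long wire gives B = μ₀I/(2πd). Distances are d₁ = 0.109 m and d₂ = 0.267 m.
B₁ = 1.67×10⁻⁵ T, B₂ = 1.03×10⁻⁵ T.
Between antiparallel currents both contributions point the same way, so they add. B = B₁ + B₂ = 1.67×10⁻⁵ + 1.03×10⁻⁵ = 2.70×10⁻⁵ T.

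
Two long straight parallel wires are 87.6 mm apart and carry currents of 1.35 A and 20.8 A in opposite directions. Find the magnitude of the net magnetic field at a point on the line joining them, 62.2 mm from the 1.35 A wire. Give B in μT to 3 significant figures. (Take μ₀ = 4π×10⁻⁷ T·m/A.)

Each long wire gives B = μ₀I/(2πd). Distances are d₁ = 0.0622 m and d₂ = 0.0254 m.
B₁ = 4.34×10⁻⁶ T, B₂ = 1.64×10⁻⁴ T.
Between antiparallel currents both contributions point the same way, so they add. B = B₁ + B₂ = 4.34×10⁻⁶ + 1.64×10⁻⁴ = 1.68×10⁻⁴ T.

B ≈ 168 μT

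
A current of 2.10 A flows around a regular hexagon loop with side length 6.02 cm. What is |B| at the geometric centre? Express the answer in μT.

B ≈ 24.2 μT

Each side is a finite straight segment at perpendicular distance d = a/(2 tan(π/6)) = 0.05213 m from the centre, with end-angles ±π/6.
One side contributes B₁ = (μ₀I/4πd)·2 sin(π/6) = 4.03×10⁻⁶ T.
All 6 sides add in the same direction: B = 6 × 4.03×10⁻⁶ = 2.42×10⁻⁵ T.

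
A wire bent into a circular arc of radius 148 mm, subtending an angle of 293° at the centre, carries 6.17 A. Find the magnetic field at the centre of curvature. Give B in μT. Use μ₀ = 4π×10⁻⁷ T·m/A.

The Biot–Savart field of a circular arc at its centre is B = μ₀Iφ/(4πR), with φ = 5.114 rad.
B = (4π×10⁻⁷ × 6.17 × 5.114) / (4π × 0.148) = 2.13×10⁻⁵ T.

B ≈ 21.3 μT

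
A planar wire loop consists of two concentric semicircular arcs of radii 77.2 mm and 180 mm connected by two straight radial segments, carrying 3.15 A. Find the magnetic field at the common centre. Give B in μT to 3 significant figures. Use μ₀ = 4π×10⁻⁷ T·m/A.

B ≈ 7.32 μT

The radial connectors point toward the centre, so dl × r̂ = 0 and they contribute nothing.
Each semicircle gives μ₀I/(4R): inner arc 1.28×10⁻⁵ T, outer arc 5.50×10⁻⁶ T.
The two arcs carry current in opposite angular senses, so their fields oppose: B = |1.28×10⁻⁵ − 5.50×10⁻⁶| = 7.32×10⁻⁶ T.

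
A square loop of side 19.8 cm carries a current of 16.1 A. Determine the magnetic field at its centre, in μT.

B ≈ 92.0 μT

Each side is a finite straight segment at perpendicular distance d = a/(2 tan(π/4)) = 0.099 m from the centre, with end-angles ±π/4.
One side contributes B₁ = (μ₀I/4πd)·2 sin(π/4) = 2.30×10⁻⁵ T.
All 4 sides add in the same direction: B = 4 × 2.30×10⁻⁵ = 9.20×10⁻⁵ T.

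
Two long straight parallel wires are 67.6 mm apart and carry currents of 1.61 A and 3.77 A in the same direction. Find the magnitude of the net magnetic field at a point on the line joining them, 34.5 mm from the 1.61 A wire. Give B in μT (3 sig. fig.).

Each long wire gives B = μ₀I/(2πd). Distances are d₁ = 0.0345 m and d₂ = 0.0331 m.
B₁ = 9.33×10⁻⁶ T, B₂ = 2.28×10⁻⁵ T.
Between parallel currents the two contributions point in opposite directions, so they subtract. B = |B₁ − B₂| = |9.33×10⁻⁶ − 2.28×10⁻⁵| = 1.34×10⁻⁵ T.

B ≈ 13.4 μT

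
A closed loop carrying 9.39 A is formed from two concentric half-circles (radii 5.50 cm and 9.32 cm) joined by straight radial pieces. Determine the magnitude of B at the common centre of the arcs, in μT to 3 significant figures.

B ≈ 22.0 μT

The radial connectors point toward the centre, so dl × r̂ = 0 and they contribute nothing.
Each semicircle gives μ₀I/(4R): inner arc 5.36×10⁻⁵ T, outer arc 3.17×10⁻⁵ T.
The two arcs carry current in opposite angular senses, so their fields oppose: B = |5.36×10⁻⁵ − 3.17×10⁻⁵| = 2.20×10⁻⁵ T.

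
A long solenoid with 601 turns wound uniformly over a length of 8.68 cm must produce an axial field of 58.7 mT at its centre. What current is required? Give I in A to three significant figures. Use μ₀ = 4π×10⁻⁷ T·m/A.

I ≈ 6.75 A

Inside a long solenoid B = μ₀nI with n = 6924 m⁻¹, so I = B/(μ₀n).
I = 5.87×10⁻² / (4π×10⁻⁷ × 6924) = 6.75 A.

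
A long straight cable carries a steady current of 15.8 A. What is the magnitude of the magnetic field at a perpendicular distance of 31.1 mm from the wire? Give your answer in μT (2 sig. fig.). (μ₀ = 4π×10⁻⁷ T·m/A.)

B ≈ 100 μT

For an infinitely long straight wire, B = μ₀I/(2πd).
B = (4π×10⁻⁷ × 15.8) / (2π × 0.0311) = 1.02×10⁻⁴ T.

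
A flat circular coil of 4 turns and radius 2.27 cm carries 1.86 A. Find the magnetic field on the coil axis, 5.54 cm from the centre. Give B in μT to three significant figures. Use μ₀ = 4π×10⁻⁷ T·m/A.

B ≈ 11.2 μT

For an N-turn flat coil, B = Nμ₀IR²/[2(R²+z²)^(3/2)] with R = 0.0227 m, z = 0.0554 m.
B = 4 × 2.81×10⁻⁶ T = 1.12×10⁻⁵ T.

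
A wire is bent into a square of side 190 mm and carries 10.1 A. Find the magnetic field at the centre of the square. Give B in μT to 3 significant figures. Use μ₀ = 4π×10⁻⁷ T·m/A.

B ≈ 60.1 μT

Each side is a finite straight segment at perpendicular distance d = a/(2 tan(π/4)) = 0.095 m from the centre, with end-angles ±π/4.
One side contributes B₁ = (μ₀I/4πd)·2 sin(π/4) = 1.50×10⁻⁵ T.
All 4 sides add in the same direction: B = 4 × 1.50×10⁻⁵ = 6.01×10⁻⁵ T.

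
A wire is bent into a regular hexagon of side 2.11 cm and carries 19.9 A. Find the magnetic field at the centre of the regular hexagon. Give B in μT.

Each side is a finite straight segment at perpendicular distance d = a/(2 tan(π/6)) = 0.01827 m from the centre, with end-angles ±π/6.
One side contributes B₁ = (μ₀I/4πd)·2 sin(π/6) = 1.09×10⁻⁴ T.
All 6 sides add in the same direction: B = 6 × 1.09×10⁻⁴ = 6.53×10⁻⁴ T.

B ≈ 653 μT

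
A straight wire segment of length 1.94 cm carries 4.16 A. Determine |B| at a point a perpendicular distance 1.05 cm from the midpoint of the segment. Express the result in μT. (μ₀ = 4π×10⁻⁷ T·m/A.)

For a finite straight segment, B = (μ₀I/4πd)(sinθ₁ + sinθ₂), where θ₁, θ₂ are the angles from the perpendicular to each end.
The perpendicular from the point meets the wire at its midpoint, so each end is L/2 = 0.0097 m away along the wire.
sinθ₁ = 0.0097/√(0.0097²+0.0105²) = 0.6786; sinθ₂ = 0.0097/√(0.0097²+0.0105²) = 0.6786.
B = (4π×10⁻⁷ × 4.16) / (4π × 0.0105) × (0.6786 + 0.6786) = 5.38×10⁻⁵ T.

B ≈ 53.8 μT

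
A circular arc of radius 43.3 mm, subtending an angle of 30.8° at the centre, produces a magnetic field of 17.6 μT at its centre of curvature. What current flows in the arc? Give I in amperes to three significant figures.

I ≈ 14.2 A

For a circular arc, B = μ₀Iφ/(4πR) with φ in radians; here φ = 0.5376 rad.
So I = 4πRB/(μ₀φ) = 4π × 0.0433 × 1.76×10⁻⁵ / (4π×10⁻⁷ × 0.5376) = 14.2 A.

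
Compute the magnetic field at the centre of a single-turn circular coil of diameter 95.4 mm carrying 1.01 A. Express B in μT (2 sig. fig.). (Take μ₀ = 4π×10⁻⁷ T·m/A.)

At the centre of a circular loop the Biot–Savart law gives B = μ₀I/(2R) (so R = 0.0477 m).
B = (4π×10⁻⁷ × 1.01) / (2 × 0.0477) = 1.33×10⁻⁵ T.

B ≈ 13 μT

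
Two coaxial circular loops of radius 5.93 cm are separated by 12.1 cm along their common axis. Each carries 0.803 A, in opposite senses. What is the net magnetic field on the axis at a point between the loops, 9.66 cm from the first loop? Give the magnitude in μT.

Each loop contributes B = μ₀IR²/[2(R²+z²)^(3/2)] on the axis, with z measured from that loop.
Loop 1 (z = 0.0966 m): B₁ = 1.22×10⁻⁶ T. Loop 2 (z = 0.0244 m): B₂ = 6.73×10⁻⁶ T.
The fields oppose: B = |B₁ − B₂| = 5.51×10⁻⁶ T.

B ≈ 5.51 μT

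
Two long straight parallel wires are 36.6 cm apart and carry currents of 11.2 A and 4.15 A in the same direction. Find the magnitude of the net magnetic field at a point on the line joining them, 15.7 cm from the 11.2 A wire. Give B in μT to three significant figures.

B ≈ 10.3 μT

Each long wire gives B = μ₀I/(2πd). Distances are d₁ = 0.157 m and d₂ = 0.209 m.
B₁ = 1.43×10⁻⁵ T, B₂ = 3.97×10⁻⁶ T.
Between parallel currents the two contributions point in opposite directions, so they subtract. B = |B₁ − B₂| = |1.43×10⁻⁵ − 3.97×10⁻⁶| = 1.03×10⁻⁵ T.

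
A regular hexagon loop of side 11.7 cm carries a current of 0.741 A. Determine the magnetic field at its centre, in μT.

B ≈ 4.39 μT

Each side is a finite straight segment at perpendicular distance d = a/(2 tan(π/6)) = 0.1013 m from the centre, with end-angles ±π/6.
One side contributes B₁ = (μ₀I/4πd)·2 sin(π/6) = 7.31×10⁻⁷ T.
All 6 sides add in the same direction: B = 6 × 7.31×10⁻⁷ = 4.39×10⁻⁶ T.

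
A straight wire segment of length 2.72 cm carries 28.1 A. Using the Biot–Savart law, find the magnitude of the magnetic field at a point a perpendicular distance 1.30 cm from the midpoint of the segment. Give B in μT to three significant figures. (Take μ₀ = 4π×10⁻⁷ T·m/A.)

B ≈ 313 μT

For a finite straight segment, B = (μ₀I/4πd)(sinθ₁ + sinθ₂), where θ₁, θ₂ are the angles from the perpendicular to each end.
The perpendicular from the point meets the wire at its midpoint, so each end is L/2 = 0.0136 m away along the wire.
sinθ₁ = 0.0136/√(0.0136²+0.013²) = 0.7229; sinθ₂ = 0.0136/√(0.0136²+0.013²) = 0.7229.
B = (4π×10⁻⁷ × 28.1) / (4π × 0.013) × (0.7229 + 0.7229) = 3.13×10⁻⁴ T.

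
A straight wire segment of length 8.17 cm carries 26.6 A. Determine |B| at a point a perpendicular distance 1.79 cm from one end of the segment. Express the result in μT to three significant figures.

For a finite straight segment, B = (μ₀I/4πd)(sinθ₁ + sinθ₂), where θ₁, θ₂ are the angles from the perpendicular to each end.
The perpendicular foot is at one end, so the two end-offsets along the wire are 0 and L = 0.0817 m.
sinθ₁ = 0/√(0²+0.0179²) = 0.0000; sinθ₂ = 0.0817/√(0.0817²+0.0179²) = 0.9768.
B = (4π×10⁻⁷ × 26.6) / (4π × 0.0179) × (0.0000 + 0.9768) = 1.45×10⁻⁴ T.

B ≈ 145 μT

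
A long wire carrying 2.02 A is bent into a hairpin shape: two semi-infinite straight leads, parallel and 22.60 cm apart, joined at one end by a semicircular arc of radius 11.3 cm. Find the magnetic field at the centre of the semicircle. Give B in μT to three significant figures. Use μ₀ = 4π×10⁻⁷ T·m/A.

The semicircular arc contributes B_arc = μ₀I·π/(4πR) = μ₀I/(4R) = 5.62×10⁻⁶ T.
Each semi-infinite lead is at perpendicular distance R = 0.113 m from the centre, with the perpendicular foot at its near end, so it contributes μ₀I/(4πR); both point the same way, together 3.58×10⁻⁶ T.
Arc and leads all point the same direction: B = 5.62×10⁻⁶ + 3.58×10⁻⁶ = 9.19×10⁻⁶ T.

B ≈ 9.19 μT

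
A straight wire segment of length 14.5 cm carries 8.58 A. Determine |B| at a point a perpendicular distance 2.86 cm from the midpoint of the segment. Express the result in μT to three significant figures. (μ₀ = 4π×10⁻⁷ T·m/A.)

B ≈ 55.8 μT

For a finite straight segment, B = (μ₀I/4πd)(sinθ₁ + sinθ₂), where θ₁, θ₂ are the angles from the perpendicular to each end.
The perpendicular from the point meets the wire at its midpoint, so each end is L/2 = 0.0725 m away along the wire.
sinθ₁ = 0.0725/√(0.0725²+0.0286²) = 0.9302; sinθ₂ = 0.0725/√(0.0725²+0.0286²) = 0.9302.
B = (4π×10⁻⁷ × 8.58) / (4π × 0.0286) × (0.9302 + 0.9302) = 5.58×10⁻⁵ T.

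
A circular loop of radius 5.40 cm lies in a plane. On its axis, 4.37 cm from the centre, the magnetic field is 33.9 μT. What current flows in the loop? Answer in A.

I ≈ 6.20 A

On the axis of a loop, B = μ₀IR²/[2(R²+z²)^(3/2)], so I = 2B(R²+z²)^(3/2)/(μ₀R²).
R² + z² = 0.002916 + 0.00191 = 0.004826 m²; raised to 3/2 gives 3.35×10⁻⁴ m³.
I = 2 × 3.39×10⁻⁵ × 3.35×10⁻⁴ / (1.26×10⁻⁶ × 0.002916) = 6.20 A.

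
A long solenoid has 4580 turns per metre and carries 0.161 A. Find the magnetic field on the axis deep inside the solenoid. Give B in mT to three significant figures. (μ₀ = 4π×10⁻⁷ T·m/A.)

Inside a long solenoid, B = μ₀nI with n = 4580 turns/m.
B = 4π×10⁻⁷ × 4580 × 0.161 = 9.27×10⁻⁴ T.

B ≈ 0.927 mT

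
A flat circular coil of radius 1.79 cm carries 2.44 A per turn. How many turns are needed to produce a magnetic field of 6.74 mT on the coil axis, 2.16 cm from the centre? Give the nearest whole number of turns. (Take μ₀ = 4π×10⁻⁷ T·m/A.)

For an N-turn coil, B = Nμ₀IR²/[2(R²+z²)^(3/2)]. A single turn gives B₁ = 2.23×10⁻⁵ T with R = 0.0179 m, z = 0.0216 m.
N = B/B₁ = 6.74×10⁻³ / 2.23×10⁻⁵ = 302.92.

N = 303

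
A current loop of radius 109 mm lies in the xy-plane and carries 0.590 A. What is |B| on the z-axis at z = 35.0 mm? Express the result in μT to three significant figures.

B ≈ 2.94 μT

On the axis of a circular loop, B = μ₀IR² / [2(R²+z²)^(3/2)].
R² + z² = (0.109)² + (0.035)² = 0.01311 m², and (R²+z²)^(3/2) = 1.50×10⁻³ m³.
B = (4π×10⁻⁷ × 0.590 × 0.01188) / (2 × 1.50×10⁻³) = 2.94×10⁻⁶ T.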